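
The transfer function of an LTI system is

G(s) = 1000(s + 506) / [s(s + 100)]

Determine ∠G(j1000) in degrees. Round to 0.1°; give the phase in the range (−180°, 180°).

-111.1°

At s = jω = j1000:
zero (s+506): 506 + j1000 → |·| = √(506²+1000²) = √1256036 ≈ 1120.7, ∠ = arctan(1000/506) ≈ 63.16°
pole (s+100): 100 + j1000 → |·| = √(100²+1000²) = √1010000 ≈ 1005, ∠ = arctan(1000/100) ≈ 84.29°
pole at origin: |s| = 1000, ∠ = 90.00° (in denominator)
∠G = 63.16° − 174.29° = -111.13°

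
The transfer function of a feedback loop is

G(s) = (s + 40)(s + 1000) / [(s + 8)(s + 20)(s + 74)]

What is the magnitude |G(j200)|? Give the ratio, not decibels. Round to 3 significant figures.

At s = jω = j200:
zero (s+40): 40 + j200 → |·| = √(40²+200²) = √41600 ≈ 203.96, ∠ = arctan(200/40) ≈ 78.69°
zero (s+1000): 1000 + j200 → |·| = √(1000²+200²) = √1040000 ≈ 1019.8, ∠ = arctan(200/1000) ≈ 11.31°
pole (s+8): 8 + j200 → |·| = √(8²+200²) = √40064 ≈ 200.16, ∠ = arctan(200/8) ≈ 87.71°
pole (s+20): 20 + j200 → |·| = √(20²+200²) = √40400 ≈ 201, ∠ = arctan(200/20) ≈ 84.29°
pole (s+74): 74 + j200 → |·| = √(74²+200²) = √45476 ≈ 213.25, ∠ = arctan(200/74) ≈ 69.70°
|G| = 1 · 2.08e+05 / 8.5795e+06 ≈ 0.024244

0.0242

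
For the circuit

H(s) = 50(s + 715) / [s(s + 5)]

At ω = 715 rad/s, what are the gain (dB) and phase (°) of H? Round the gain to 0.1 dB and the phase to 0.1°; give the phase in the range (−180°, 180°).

-20.1 dB, -134.6°

At s = jω = j715:
zero (s+715): 715 + j715 → |·| = √(715²+715²) = √1022450 ≈ 1011.2, ∠ = arctan(715/715) ≈ 45.00°
pole (s+5): 5 + j715 → |·| = √(5²+715²) = √511250 ≈ 715.02, ∠ = arctan(715/5) ≈ 89.60°
pole at origin: |s| = 715, ∠ = 90.00° (in denominator)
|H| = 50 · 1011.2 / 5.1124e+05 ≈ 0.098897
Gain = 20 log₁₀(0.098897) ≈ -20.10 dB
∠H = 45.00° − 179.60° = -134.60°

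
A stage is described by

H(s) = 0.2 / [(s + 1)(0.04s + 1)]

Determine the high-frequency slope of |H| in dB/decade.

Each pole contributes −20 dB/decade at high frequency; each zero contributes +20 dB/decade.
Net: 0 zero(s) − 2 pole(s) → -40 dB/decade.

-40 dB/decade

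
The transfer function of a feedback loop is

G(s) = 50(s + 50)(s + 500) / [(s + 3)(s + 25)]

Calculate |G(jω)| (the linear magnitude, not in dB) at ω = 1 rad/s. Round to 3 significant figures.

1.58e+04

At s = jω = j1:
zero (s+50): 50 + j1 → |·| = √(50²+1²) = √2501 ≈ 50.01, ∠ = arctan(1/50) ≈ 1.15°
zero (s+500): 500 + j1 → |·| = √(500²+1²) = √250001 ≈ 500, ∠ = arctan(1/500) ≈ 0.11°
pole (s+3): 3 + j1 → |·| = √(3²+1²) = √10 ≈ 3.1623, ∠ = arctan(1/3) ≈ 18.43°
pole (s+25): 25 + j1 → |·| = √(25²+1²) = √626 ≈ 25.02, ∠ = arctan(1/25) ≈ 2.29°
|G| = 50 · 25005 / 79.121 ≈ 15802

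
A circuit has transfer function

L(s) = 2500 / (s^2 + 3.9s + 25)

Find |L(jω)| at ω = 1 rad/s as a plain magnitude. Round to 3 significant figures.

103

At s = jω = j1:
quadratic: (j1)² + 3.9·j1 + 25 = 24 + j3.9 → |·| ≈ 24.315, ∠ ≈ 9.23°
|L| = 2500 / 24.315 ≈ 102.82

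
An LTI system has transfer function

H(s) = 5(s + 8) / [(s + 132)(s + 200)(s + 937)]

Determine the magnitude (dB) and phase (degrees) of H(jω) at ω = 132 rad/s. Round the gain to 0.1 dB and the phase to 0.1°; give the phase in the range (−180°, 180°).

At s = jω = j132:
zero (s+8): 8 + j132 → |·| = √(8²+132²) = √17488 ≈ 132.24, ∠ = arctan(132/8) ≈ 86.53°
pole (s+132): 132 + j132 → |·| = √(132²+132²) = √34848 ≈ 186.68, ∠ = arctan(132/132) ≈ 45.00°
pole (s+200): 200 + j132 → |·| = √(200²+132²) = √57424 ≈ 239.63, ∠ = arctan(132/200) ≈ 33.42°
pole (s+937): 937 + j132 → |·| = √(937²+132²) = √895393 ≈ 946.25, ∠ = arctan(132/937) ≈ 8.02°
|H| = 5 · 132.24 / 4.233e+07 ≈ 1.562e-05
Gain = 20 log₁₀(1.562e-05) ≈ -96.13 dB
∠H = 86.53° − 86.44° = 0.09°

-96.1 dB, 0.1°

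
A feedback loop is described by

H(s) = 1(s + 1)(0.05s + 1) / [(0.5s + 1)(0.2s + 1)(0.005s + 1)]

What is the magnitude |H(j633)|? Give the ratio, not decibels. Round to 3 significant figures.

0.151

At ω = 633 rad/s:
zero (1 + j633·1) = 1 + j633 → |·| ≈ 633, ∠ ≈ 89.91°
zero (1 + j633·0.05) = 1 + j31.65 → |·| ≈ 31.666, ∠ ≈ 88.19°
pole (1 + j633·0.5) = 1 + j316.5 → |·| ≈ 316.5, ∠ ≈ 89.82°
pole (1 + j633·0.2) = 1 + j126.6 → |·| ≈ 126.6, ∠ ≈ 89.55°
pole (1 + j633·0.005) = 1 + j3.165 → |·| ≈ 3.3192, ∠ ≈ 72.47°
|H| = 1 · 633 · 31.666 / (316.5 · 126.6 · 3.3192) ≈ 0.15071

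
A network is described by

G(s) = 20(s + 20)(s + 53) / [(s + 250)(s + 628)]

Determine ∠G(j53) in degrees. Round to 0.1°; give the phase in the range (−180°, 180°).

At s = jω = j53:
zero (s+20): 20 + j53 → |·| = √(20²+53²) = √3209 ≈ 56.648, ∠ = arctan(53/20) ≈ 69.33°
zero (s+53): 53 + j53 → |·| = √(53²+53²) = √5618 ≈ 74.953, ∠ = arctan(53/53) ≈ 45.00°
pole (s+250): 250 + j53 → |·| = √(250²+53²) = √65309 ≈ 255.56, ∠ = arctan(53/250) ≈ 11.97°
pole (s+628): 628 + j53 → |·| = √(628²+53²) = √397193 ≈ 630.23, ∠ = arctan(53/628) ≈ 4.82°
∠G = 114.33° − 16.79° = 97.54°

97.5°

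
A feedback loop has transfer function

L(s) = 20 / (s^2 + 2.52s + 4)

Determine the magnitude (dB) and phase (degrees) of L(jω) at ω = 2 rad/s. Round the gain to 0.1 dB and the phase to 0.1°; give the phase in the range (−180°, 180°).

12.0 dB, -90.0°

At s = jω = j2:
quadratic: (j2)² + 2.52·j2 + 4 = 0 + j5.04 → |·| ≈ 5.04, ∠ ≈ 90.00°
|L| = 20 / 5.04 ≈ 3.9683
Gain = 20 log₁₀(3.9683) ≈ 11.97 dB
∠L = 0.00° − 90.00° = -90.00°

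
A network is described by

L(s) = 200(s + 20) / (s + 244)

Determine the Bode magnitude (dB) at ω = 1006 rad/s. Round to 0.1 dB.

At s = jω = j1006:
zero (s+20): 20 + j1006 → |·| = √(20²+1006²) = √1012436 ≈ 1006.2, ∠ = arctan(1006/20) ≈ 88.86°
pole (s+244): 244 + j1006 → |·| = √(244²+1006²) = √1071572 ≈ 1035.2, ∠ = arctan(1006/244) ≈ 76.37°
|L| = 200 · 1006.2 / 1035.2 ≈ 194.4
Gain = 20 log₁₀(194.4) ≈ 45.77 dB

45.8 dB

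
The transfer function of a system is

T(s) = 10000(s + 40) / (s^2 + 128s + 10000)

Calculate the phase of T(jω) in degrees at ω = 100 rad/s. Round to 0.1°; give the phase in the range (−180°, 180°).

At s = jω = j100:
zero (s+40): 40 + j100 → |·| = √(40²+100²) = √11600 ≈ 107.7, ∠ = arctan(100/40) ≈ 68.20°
quadratic: (j100)² + 128·j100 + 10000 = 0 + j12800 → |·| ≈ 12800, ∠ ≈ 90.00°
∠T = 68.20° − 90.00° = -21.80°

-21.8°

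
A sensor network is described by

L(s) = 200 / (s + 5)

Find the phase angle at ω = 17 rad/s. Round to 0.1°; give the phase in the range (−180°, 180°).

-73.6°

Substitute s = j17:
Numerator: 200 = 200 + j0
Denominator: (j17) + 5 = 5 + j17
|N| = √(200² + 0²) ≈ 200, ∠N ≈ 0.00°
|D| = √(5² + 17²) ≈ 17.72, ∠D ≈ 73.61°
∠L = 0.00° − 73.61° = -73.61°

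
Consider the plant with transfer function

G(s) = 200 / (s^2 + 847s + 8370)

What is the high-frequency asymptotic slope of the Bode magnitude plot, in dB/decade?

Each pole contributes −20 dB/decade at high frequency; each zero contributes +20 dB/decade.
Net: 0 zero(s) − 2 pole(s) → -40 dB/decade.

-40 dB/decade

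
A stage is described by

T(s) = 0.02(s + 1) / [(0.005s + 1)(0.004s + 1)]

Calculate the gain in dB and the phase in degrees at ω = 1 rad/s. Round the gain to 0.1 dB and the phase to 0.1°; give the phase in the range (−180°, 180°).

At ω = 1 rad/s:
zero (1 + j1·1) = 1 + j1 → |·| ≈ 1.4142, ∠ ≈ 45.00°
pole (1 + j1·0.005) = 1 + j0.005 → |·| ≈ 1, ∠ ≈ 0.29°
pole (1 + j1·0.004) = 1 + j0.004 → |·| ≈ 1, ∠ ≈ 0.23°
|T| = 0.02 · 1.4142 / (1 · 1) ≈ 0.028284
Gain = 20 log₁₀(0.028284) ≈ -30.97 dB
∠T = (45.00°) − (0.29° + 0.23°) = 44.48°

-31.0 dB, 44.5°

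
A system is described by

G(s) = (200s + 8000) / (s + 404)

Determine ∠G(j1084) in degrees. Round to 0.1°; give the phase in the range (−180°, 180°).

Substitute s = j1084:
Numerator: 200(j1084) + 8000 = 8000 + j216800
Denominator: (j1084) + 404 = 404 + j1084
|N| = √(8000² + 216800²) ≈ 2.1695e+05, ∠N ≈ 87.89°
|D| = √(404² + 1084²) ≈ 1156.8, ∠D ≈ 69.56°
∠G = 87.89° − 69.56° = 18.33°

18.3°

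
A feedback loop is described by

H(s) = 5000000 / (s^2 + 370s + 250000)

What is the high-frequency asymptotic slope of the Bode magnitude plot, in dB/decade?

-40 dB/decade

Each pole contributes −20 dB/decade at high frequency; each zero contributes +20 dB/decade.
Net: 0 zero(s) − 2 pole(s) → -40 dB/decade.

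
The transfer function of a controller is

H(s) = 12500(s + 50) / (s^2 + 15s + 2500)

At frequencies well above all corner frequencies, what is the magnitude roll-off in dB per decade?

-20 dB/decade

Each pole contributes −20 dB/decade at high frequency; each zero contributes +20 dB/decade.
Net: 1 zero(s) − 2 pole(s) → -20 dB/decade.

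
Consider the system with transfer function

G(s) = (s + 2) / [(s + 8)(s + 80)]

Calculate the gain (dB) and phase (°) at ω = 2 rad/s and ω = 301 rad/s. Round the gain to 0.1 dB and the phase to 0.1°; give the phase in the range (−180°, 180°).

ω = 2: -47.4 dB, 29.5°; ω = 301: -49.9 dB, -74.0°

At s = jω = j2:
zero (s+2): 2 + j2 → |·| = √(2²+2²) = √8 ≈ 2.8284, ∠ = arctan(2/2) ≈ 45.00°
pole (s+8): 8 + j2 → |·| = √(8²+2²) = √68 ≈ 8.2462, ∠ = arctan(2/8) ≈ 14.04°
pole (s+80): 80 + j2 → |·| = √(80²+2²) = √6404 ≈ 80.025, ∠ = arctan(2/80) ≈ 1.43°
|G| = 1 · 2.8284 / 659.9 ≈ 0.0042861
Gain = 20 log₁₀(0.0042861) ≈ -47.36 dB
∠G = 45.00° − 15.47° = 29.53°

At s = jω = j301:
zero (s+2): 2 + j301 → |·| = √(2²+301²) = √90605 ≈ 301.01, ∠ = arctan(301/2) ≈ 89.62°
pole (s+8): 8 + j301 → |·| = √(8²+301²) = √90665 ≈ 301.11, ∠ = arctan(301/8) ≈ 88.48°
pole (s+80): 80 + j301 → |·| = √(80²+301²) = √97001 ≈ 311.45, ∠ = arctan(301/80) ≈ 75.12°
|G| = 1 · 301.01 / 93781 ≈ 0.0032097
Gain = 20 log₁₀(0.0032097) ≈ -49.87 dB
∠G = 89.62° − 163.60° = -73.98°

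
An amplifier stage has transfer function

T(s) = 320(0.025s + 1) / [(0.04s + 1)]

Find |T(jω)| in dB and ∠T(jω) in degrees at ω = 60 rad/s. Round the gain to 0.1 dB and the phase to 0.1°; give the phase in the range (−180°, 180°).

46.9 dB, -11.1°

At ω = 60 rad/s:
zero (1 + j60·0.025) = 1 + j1.5 → |·| ≈ 1.8028, ∠ ≈ 56.31°
pole (1 + j60·0.04) = 1 + j2.4 → |·| ≈ 2.6, ∠ ≈ 67.38°
|T| = 320 · 1.8028 / (2.6) ≈ 221.88
Gain = 20 log₁₀(221.88) ≈ 46.92 dB
∠T = (56.31°) − (67.38°) = -11.07°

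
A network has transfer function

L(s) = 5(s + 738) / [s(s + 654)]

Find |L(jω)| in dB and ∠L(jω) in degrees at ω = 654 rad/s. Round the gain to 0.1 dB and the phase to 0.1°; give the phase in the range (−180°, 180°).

-41.8 dB, -93.5°

At s = jω = j654:
zero (s+738): 738 + j654 → |·| = √(738²+654²) = √972360 ≈ 986.08, ∠ = arctan(654/738) ≈ 41.55°
pole (s+654): 654 + j654 → |·| = √(654²+654²) = √855432 ≈ 924.9, ∠ = arctan(654/654) ≈ 45.00°
pole at origin: |s| = 654, ∠ = 90.00° (in denominator)
|L| = 5 · 986.08 / 6.0488e+05 ≈ 0.008151
Gain = 20 log₁₀(0.008151) ≈ -41.78 dB
∠L = 41.55° − 135.00° = -93.45°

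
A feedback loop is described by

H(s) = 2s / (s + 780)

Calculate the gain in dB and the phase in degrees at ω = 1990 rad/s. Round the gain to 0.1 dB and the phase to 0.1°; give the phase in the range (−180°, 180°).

5.4 dB, 21.4°

At s = jω = j1990:
zero at origin: s = j1990 → |·| = 1990, ∠ = 90.00°
pole (s+780): 780 + j1990 → |·| = √(780²+1990²) = √4568500 ≈ 2137.4, ∠ = arctan(1990/780) ≈ 68.60°
|H| = 2 · 1990 / 2137.4 ≈ 1.8621
Gain = 20 log₁₀(1.8621) ≈ 5.40 dB
∠H = 90.00° − 68.60° = 21.40°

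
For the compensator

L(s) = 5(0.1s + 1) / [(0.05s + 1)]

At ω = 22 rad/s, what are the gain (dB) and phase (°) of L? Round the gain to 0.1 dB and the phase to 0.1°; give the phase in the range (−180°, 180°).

18.2 dB, 17.8°

At ω = 22 rad/s:
zero (1 + j22·0.1) = 1 + j2.2 → |·| ≈ 2.4166, ∠ ≈ 65.56°
pole (1 + j22·0.05) = 1 + j1.1 → |·| ≈ 1.4866, ∠ ≈ 47.73°
|L| = 5 · 2.4166 / (1.4866) ≈ 8.1279
Gain = 20 log₁₀(8.1279) ≈ 18.20 dB
∠L = (65.56°) − (47.73°) = 17.83°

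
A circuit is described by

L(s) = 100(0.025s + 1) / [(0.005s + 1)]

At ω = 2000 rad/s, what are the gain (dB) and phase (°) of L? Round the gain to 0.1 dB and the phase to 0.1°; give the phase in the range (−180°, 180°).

At ω = 2000 rad/s:
zero (1 + j2000·0.025) = 1 + j50 → |·| ≈ 50.01, ∠ ≈ 88.85°
pole (1 + j2000·0.005) = 1 + j10 → |·| ≈ 10.05, ∠ ≈ 84.29°
|L| = 100 · 50.01 / (10.05) ≈ 497.61
Gain = 20 log₁₀(497.61) ≈ 53.94 dB
∠L = (88.85°) − (84.29°) = 4.56°

53.9 dB, 4.6°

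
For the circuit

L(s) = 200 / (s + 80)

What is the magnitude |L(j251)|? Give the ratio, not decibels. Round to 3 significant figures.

At s = jω = j251:
pole (s+80): 80 + j251 → |·| = √(80²+251²) = √69401 ≈ 263.44, ∠ = arctan(251/80) ≈ 72.32°
|L| = 200 / 263.44 ≈ 0.75919

0.759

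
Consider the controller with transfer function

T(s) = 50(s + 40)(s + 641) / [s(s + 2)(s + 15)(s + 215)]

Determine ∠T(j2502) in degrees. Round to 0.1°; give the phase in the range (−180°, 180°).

At s = jω = j2502:
zero (s+40): 40 + j2502 → |·| = √(40²+2502²) = √6261604 ≈ 2502.3, ∠ = arctan(2502/40) ≈ 89.08°
zero (s+641): 641 + j2502 → |·| = √(641²+2502²) = √6670885 ≈ 2582.8, ∠ = arctan(2502/641) ≈ 75.63°
pole (s+2): 2 + j2502 → |·| = √(2²+2502²) = √6260008 ≈ 2502, ∠ = arctan(2502/2) ≈ 89.95°
pole (s+15): 15 + j2502 → |·| = √(15²+2502²) = √6260229 ≈ 2502, ∠ = arctan(2502/15) ≈ 89.66°
pole (s+215): 215 + j2502 → |·| = √(215²+2502²) = √6306229 ≈ 2511.2, ∠ = arctan(2502/215) ≈ 85.09°
pole at origin: |s| = 2502, ∠ = 90.00° (in denominator)
∠T = 164.71° − 354.70° = -189.99° ≡ 170.01° (principal value)

170.0°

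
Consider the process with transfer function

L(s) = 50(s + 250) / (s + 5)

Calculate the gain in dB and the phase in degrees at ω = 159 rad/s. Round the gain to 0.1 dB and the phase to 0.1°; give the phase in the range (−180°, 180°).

At s = jω = j159:
zero (s+250): 250 + j159 → |·| = √(250²+159²) = √87781 ≈ 296.28, ∠ = arctan(159/250) ≈ 32.46°
pole (s+5): 5 + j159 → |·| = √(5²+159²) = √25306 ≈ 159.08, ∠ = arctan(159/5) ≈ 88.20°
|L| = 50 · 296.28 / 159.08 ≈ 93.123
Gain = 20 log₁₀(93.123) ≈ 39.38 dB
∠L = 32.46° − 88.20° = -55.74°

39.4 dB, -55.7°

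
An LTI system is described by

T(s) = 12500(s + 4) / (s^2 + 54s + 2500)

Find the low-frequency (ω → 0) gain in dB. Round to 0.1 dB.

T(0) = 12500·4 / 2500 = 20
20 log₁₀(20) ≈ 26.02 dB

26.0 dB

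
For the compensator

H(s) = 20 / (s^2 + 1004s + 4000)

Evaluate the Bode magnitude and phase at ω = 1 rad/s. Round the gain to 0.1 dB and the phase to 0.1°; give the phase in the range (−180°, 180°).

-46.3 dB, -14.1°

Substitute s = j1:
Numerator: 20 = 20 + j0
Denominator: (j1)^2 + 1004(j1) + 4000 = 3999 + j1004
|N| = √(20² + 0²) ≈ 20, ∠N ≈ 0.00°
|D| = √(3999² + 1004²) ≈ 4123.1, ∠D ≈ 14.09°
|H| = 20 / 4123.1 ≈ 0.0048507
Gain = 20 log₁₀(0.0048507) ≈ -46.28 dB
∠H = 0.00° − 14.09° = -14.09°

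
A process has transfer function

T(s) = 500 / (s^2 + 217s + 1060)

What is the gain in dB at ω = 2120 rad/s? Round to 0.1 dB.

-79.1 dB

Substitute s = j2120:
Numerator: 500 = 500 + j0
Denominator: (j2120)^2 + 217(j2120) + 1060 = -4493340 + j460040
|N| = √(500² + 0²) ≈ 500, ∠N ≈ 0.00°
|D| = √(4493340² + 460040²) ≈ 4.5168e+06, ∠D ≈ 174.15°
|T| = 500 / 4.5168e+06 ≈ 0.0001107
Gain = 20 log₁₀(0.0001107) ≈ -79.12 dB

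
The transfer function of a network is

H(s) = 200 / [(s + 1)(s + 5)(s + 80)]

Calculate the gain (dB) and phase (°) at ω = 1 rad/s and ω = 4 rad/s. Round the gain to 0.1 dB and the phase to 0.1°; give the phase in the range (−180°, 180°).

At s = jω = j1:
pole (s+1): 1 + j1 → |·| = √(1²+1²) = √2 ≈ 1.4142, ∠ = arctan(1/1) ≈ 45.00°
pole (s+5): 5 + j1 → |·| = √(5²+1²) = √26 ≈ 5.099, ∠ = arctan(1/5) ≈ 11.31°
pole (s+80): 80 + j1 → |·| = √(80²+1²) = √6401 ≈ 80.006, ∠ = arctan(1/80) ≈ 0.72°
|H| = 200 / 576.92 ≈ 0.34667
Gain = 20 log₁₀(0.34667) ≈ -9.20 dB
∠H = 0.00° − 57.03° = -57.03°

At s = jω = j4:
pole (s+1): 1 + j4 → |·| = √(1²+4²) = √17 ≈ 4.1231, ∠ = arctan(4/1) ≈ 75.96°
pole (s+5): 5 + j4 → |·| = √(5²+4²) = √41 ≈ 6.4031, ∠ = arctan(4/5) ≈ 38.66°
pole (s+80): 80 + j4 → |·| = √(80²+4²) = √6416 ≈ 80.1, ∠ = arctan(4/80) ≈ 2.86°
|H| = 200 / 2114.7 ≈ 0.094576
Gain = 20 log₁₀(0.094576) ≈ -20.48 dB
∠H = 0.00° − 117.48° = -117.48°

ω = 1: -9.2 dB, -57.0°; ω = 4: -20.5 dB, -117.5°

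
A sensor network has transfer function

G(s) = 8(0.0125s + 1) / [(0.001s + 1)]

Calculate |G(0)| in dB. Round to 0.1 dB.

18.1 dB

G(0) = 8 · 1 / 1 = 8
20 log₁₀(8) ≈ 18.06 dB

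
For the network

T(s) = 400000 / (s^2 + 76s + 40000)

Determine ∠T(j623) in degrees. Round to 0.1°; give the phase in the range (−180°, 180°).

At s = jω = j623:
quadratic: (j623)² + 76·j623 + 40000 = -348129 + j47348 → |·| ≈ 3.5133e+05, ∠ ≈ 172.25°
∠T = 0.00° − 172.25° = -172.25°

-172.3°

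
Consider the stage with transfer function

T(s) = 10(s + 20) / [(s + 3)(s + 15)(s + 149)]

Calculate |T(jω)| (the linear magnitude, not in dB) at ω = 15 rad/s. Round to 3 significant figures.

At s = jω = j15:
zero (s+20): 20 + j15 → |·| = √(20²+15²) = √625 ≈ 25, ∠ = arctan(15/20) ≈ 36.87°
pole (s+3): 3 + j15 → |·| = √(3²+15²) = √234 ≈ 15.297, ∠ = arctan(15/3) ≈ 78.69°
pole (s+15): 15 + j15 → |·| = √(15²+15²) = √450 ≈ 21.213, ∠ = arctan(15/15) ≈ 45.00°
pole (s+149): 149 + j15 → |·| = √(149²+15²) = √22426 ≈ 149.75, ∠ = arctan(15/149) ≈ 5.75°
|T| = 10 · 25 / 48593 ≈ 0.0051448

0.00514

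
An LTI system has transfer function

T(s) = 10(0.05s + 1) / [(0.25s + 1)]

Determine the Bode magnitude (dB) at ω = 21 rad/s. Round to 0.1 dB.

8.7 dB

At ω = 21 rad/s:
zero (1 + j21·0.05) = 1 + j1.05 → |·| ≈ 1.45, ∠ ≈ 46.40°
pole (1 + j21·0.25) = 1 + j5.25 → |·| ≈ 5.3444, ∠ ≈ 79.22°
|T| = 10 · 1.45 / (5.3444) ≈ 2.7131
Gain = 20 log₁₀(2.7131) ≈ 8.67 dB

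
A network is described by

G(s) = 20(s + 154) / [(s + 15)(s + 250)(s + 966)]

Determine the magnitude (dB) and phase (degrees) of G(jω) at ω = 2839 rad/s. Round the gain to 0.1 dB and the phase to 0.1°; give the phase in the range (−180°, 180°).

-112.6 dB, -159.0°

At s = jω = j2839:
zero (s+154): 154 + j2839 → |·| = √(154²+2839²) = √8083637 ≈ 2843.2, ∠ = arctan(2839/154) ≈ 86.90°
pole (s+15): 15 + j2839 → |·| = √(15²+2839²) = √8060146 ≈ 2839, ∠ = arctan(2839/15) ≈ 89.70°
pole (s+250): 250 + j2839 → |·| = √(250²+2839²) = √8122421 ≈ 2850, ∠ = arctan(2839/250) ≈ 84.97°
pole (s+966): 966 + j2839 → |·| = √(966²+2839²) = √8993077 ≈ 2998.8, ∠ = arctan(2839/966) ≈ 71.21°
|G| = 20 · 2843.2 / 2.4264e+10 ≈ 2.3436e-06
Gain = 20 log₁₀(2.3436e-06) ≈ -112.60 dB
∠G = 86.90° − 245.88° = -158.98°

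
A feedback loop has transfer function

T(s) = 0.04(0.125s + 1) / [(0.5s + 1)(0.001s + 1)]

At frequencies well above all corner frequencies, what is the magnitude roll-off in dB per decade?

Each pole contributes −20 dB/decade at high frequency; each zero contributes +20 dB/decade.
Net: 1 zero(s) − 2 pole(s) → -20 dB/decade.

-20 dB/decade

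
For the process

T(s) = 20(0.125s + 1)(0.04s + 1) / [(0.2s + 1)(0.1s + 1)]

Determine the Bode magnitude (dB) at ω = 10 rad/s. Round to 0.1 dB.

20.8 dB

At ω = 10 rad/s:
zero (1 + j10·0.125) = 1 + j1.25 → |·| ≈ 1.6008, ∠ ≈ 51.34°
zero (1 + j10·0.04) = 1 + j0.4 → |·| ≈ 1.077, ∠ ≈ 21.80°
pole (1 + j10·0.2) = 1 + j2 → |·| ≈ 2.2361, ∠ ≈ 63.43°
pole (1 + j10·0.1) = 1 + j1 → |·| ≈ 1.4142, ∠ ≈ 45.00°
|T| = 20 · 1.6008 · 1.077 / (2.2361 · 1.4142) ≈ 10.904
Gain = 20 log₁₀(10.904) ≈ 20.75 dB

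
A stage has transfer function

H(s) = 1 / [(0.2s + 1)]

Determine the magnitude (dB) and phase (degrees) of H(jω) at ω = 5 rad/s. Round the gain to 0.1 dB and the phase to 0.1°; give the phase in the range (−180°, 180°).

At ω = 5 rad/s:
pole (1 + j5·0.2) = 1 + j1 → |·| ≈ 1.4142, ∠ ≈ 45.00°
|H| = 1 · 1 / (1.4142) ≈ 0.70711
Gain = 20 log₁₀(0.70711) ≈ -3.01 dB
∠H = (0°) − (45.00°) = -45.00°

-3.0 dB, -45.0°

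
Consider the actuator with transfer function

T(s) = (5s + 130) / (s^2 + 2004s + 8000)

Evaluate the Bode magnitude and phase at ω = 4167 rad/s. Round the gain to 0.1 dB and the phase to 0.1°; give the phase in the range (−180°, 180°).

Substitute s = j4167:
Numerator: 5(j4167) + 130 = 130 + j20835
Denominator: (j4167)^2 + 2004(j4167) + 8000 = -17355889 + j8350668
|N| = √(130² + 20835²) ≈ 20835, ∠N ≈ 89.64°
|D| = √(17355889² + 8350668²) ≈ 1.926e+07, ∠D ≈ 154.31°
|T| = 20835 / 1.926e+07 ≈ 0.0010818
Gain = 20 log₁₀(0.0010818) ≈ -59.32 dB
∠T = 89.64° − 154.31° = -64.67°

-59.3 dB, -64.7°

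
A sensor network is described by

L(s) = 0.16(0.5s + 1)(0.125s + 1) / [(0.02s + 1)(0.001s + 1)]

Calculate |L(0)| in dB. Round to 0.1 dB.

-15.9 dB

L(0) = 0.16 · 1 / 1 = 0.16
20 log₁₀(0.16) ≈ -15.92 dB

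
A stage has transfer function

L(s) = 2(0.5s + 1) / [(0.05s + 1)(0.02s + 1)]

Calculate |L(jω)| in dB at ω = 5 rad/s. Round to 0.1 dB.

At ω = 5 rad/s:
zero (1 + j5·0.5) = 1 + j2.5 → |·| ≈ 2.6926, ∠ ≈ 68.20°
pole (1 + j5·0.05) = 1 + j0.25 → |·| ≈ 1.0308, ∠ ≈ 14.04°
pole (1 + j5·0.02) = 1 + j0.1 → |·| ≈ 1.005, ∠ ≈ 5.71°
|L| = 2 · 2.6926 / (1.0308 · 1.005) ≈ 5.1983
Gain = 20 log₁₀(5.1983) ≈ 14.32 dB

14.3 dB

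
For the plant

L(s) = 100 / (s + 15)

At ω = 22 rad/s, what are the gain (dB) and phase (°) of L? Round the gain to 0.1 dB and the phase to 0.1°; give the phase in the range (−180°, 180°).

At s = jω = j22:
pole (s+15): 15 + j22 → |·| = √(15²+22²) = √709 ≈ 26.627, ∠ = arctan(22/15) ≈ 55.71°
|L| = 100 / 26.627 ≈ 3.7556
Gain = 20 log₁₀(3.7556) ≈ 11.49 dB
∠L = 0.00° − 55.71° = -55.71°

11.5 dB, -55.7°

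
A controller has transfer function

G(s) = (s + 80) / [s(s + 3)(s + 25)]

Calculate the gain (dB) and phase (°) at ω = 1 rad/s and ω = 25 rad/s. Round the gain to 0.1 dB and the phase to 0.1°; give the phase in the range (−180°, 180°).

ω = 1: 0.1 dB, -110.0°; ω = 25: -48.5 dB, 159.2°

At s = jω = j1:
zero (s+80): 80 + j1 → |·| = √(80²+1²) = √6401 ≈ 80.006, ∠ = arctan(1/80) ≈ 0.72°
pole (s+3): 3 + j1 → |·| = √(3²+1²) = √10 ≈ 3.1623, ∠ = arctan(1/3) ≈ 18.43°
pole (s+25): 25 + j1 → |·| = √(25²+1²) = √626 ≈ 25.02, ∠ = arctan(1/25) ≈ 2.29°
pole at origin: |s| = 1, ∠ = 90.00° (in denominator)
|G| = 1 · 80.006 / 79.121 ≈ 1.0112
Gain = 20 log₁₀(1.0112) ≈ 0.10 dB
∠G = 0.72° − 110.72° = -110.00°

At s = jω = j25:
zero (s+80): 80 + j25 → |·| = √(80²+25²) = √7025 ≈ 83.815, ∠ = arctan(25/80) ≈ 17.35°
pole (s+3): 3 + j25 → |·| = √(3²+25²) = √634 ≈ 25.179, ∠ = arctan(25/3) ≈ 83.16°
pole (s+25): 25 + j25 → |·| = √(25²+25²) = √1250 ≈ 35.355, ∠ = arctan(25/25) ≈ 45.00°
pole at origin: |s| = 25, ∠ = 90.00° (in denominator)
|G| = 1 · 83.815 / 22255 ≈ 0.0037661
Gain = 20 log₁₀(0.0037661) ≈ -48.48 dB
∠G = 17.35° − 218.16° = -200.81° ≡ 159.19° (principal value)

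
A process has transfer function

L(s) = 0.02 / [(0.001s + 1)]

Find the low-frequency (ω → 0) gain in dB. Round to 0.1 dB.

-34.0 dB

L(0) = 0.02 · 1 / 1 = 0.02
20 log₁₀(0.02) ≈ -33.98 dB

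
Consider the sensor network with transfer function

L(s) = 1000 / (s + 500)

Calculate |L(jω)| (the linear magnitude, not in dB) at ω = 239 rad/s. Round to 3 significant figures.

1.80

Substitute s = j239:
Numerator: 1000 = 1000 + j0
Denominator: (j239) + 500 = 500 + j239
|N| = √(1000² + 0²) ≈ 1000, ∠N ≈ 0.00°
|D| = √(500² + 239²) ≈ 554.18, ∠D ≈ 25.55°
|L| = 1000 / 554.18 ≈ 1.8045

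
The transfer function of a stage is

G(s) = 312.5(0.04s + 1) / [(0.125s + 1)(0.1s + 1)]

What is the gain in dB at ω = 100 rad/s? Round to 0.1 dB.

20.2 dB

At ω = 100 rad/s:
zero (1 + j100·0.04) = 1 + j4 → |·| ≈ 4.1231, ∠ ≈ 75.96°
pole (1 + j100·0.125) = 1 + j12.5 → |·| ≈ 12.54, ∠ ≈ 85.43°
pole (1 + j100·0.1) = 1 + j10 → |·| ≈ 10.05, ∠ ≈ 84.29°
|G| = 312.5 · 4.1231 / (12.54 · 10.05) ≈ 10.224
Gain = 20 log₁₀(10.224) ≈ 20.19 dB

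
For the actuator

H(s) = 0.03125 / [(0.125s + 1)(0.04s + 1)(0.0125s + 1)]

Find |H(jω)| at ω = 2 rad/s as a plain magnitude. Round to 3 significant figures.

0.0302

At ω = 2 rad/s:
pole (1 + j2·0.125) = 1 + j0.25 → |·| ≈ 1.0308, ∠ ≈ 14.04°
pole (1 + j2·0.04) = 1 + j0.08 → |·| ≈ 1.0032, ∠ ≈ 4.57°
pole (1 + j2·0.0125) = 1 + j0.025 → |·| ≈ 1.0003, ∠ ≈ 1.43°
|H| = 0.03125 · 1 / (1.0308 · 1.0032 · 1.0003) ≈ 0.03021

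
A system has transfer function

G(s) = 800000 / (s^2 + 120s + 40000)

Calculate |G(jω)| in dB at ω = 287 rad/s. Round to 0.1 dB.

At s = jω = j287:
quadratic: (j287)² + 120·j287 + 40000 = -42369 + j34440 → |·| ≈ 54601, ∠ ≈ 140.89°
|G| = 800000 / 54601 ≈ 14.652
Gain = 20 log₁₀(14.652) ≈ 23.32 dB

23.3 dB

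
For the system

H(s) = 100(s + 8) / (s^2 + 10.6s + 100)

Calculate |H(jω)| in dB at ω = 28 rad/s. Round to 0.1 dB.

11.8 dB

At s = jω = j28:
zero (s+8): 8 + j28 → |·| = √(8²+28²) = √848 ≈ 29.12, ∠ = arctan(28/8) ≈ 74.05°
quadratic: (j28)² + 10.6·j28 + 100 = -684 + j296.8 → |·| ≈ 745.62, ∠ ≈ 156.54°
|H| = 100 · 29.12 / 745.62 ≈ 3.9055
Gain = 20 log₁₀(3.9055) ≈ 11.83 dB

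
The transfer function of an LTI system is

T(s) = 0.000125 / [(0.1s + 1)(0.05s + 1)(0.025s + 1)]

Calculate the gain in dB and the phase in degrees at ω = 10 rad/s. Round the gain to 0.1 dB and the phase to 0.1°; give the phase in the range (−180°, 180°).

At ω = 10 rad/s:
pole (1 + j10·0.1) = 1 + j1 → |·| ≈ 1.4142, ∠ ≈ 45.00°
pole (1 + j10·0.05) = 1 + j0.5 → |·| ≈ 1.118, ∠ ≈ 26.57°
pole (1 + j10·0.025) = 1 + j0.25 → |·| ≈ 1.0308, ∠ ≈ 14.04°
|T| = 0.000125 · 1 / (1.4142 · 1.118 · 1.0308) ≈ 7.6698e-05
Gain = 20 log₁₀(7.6698e-05) ≈ -82.30 dB
∠T = (0°) − (45.00° + 26.57° + 14.04°) = -85.61°

-82.3 dB, -85.6°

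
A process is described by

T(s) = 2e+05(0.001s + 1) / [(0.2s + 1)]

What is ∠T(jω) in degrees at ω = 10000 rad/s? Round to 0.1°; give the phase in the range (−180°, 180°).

-5.7°

At ω = 10000 rad/s:
zero (1 + j10000·0.001) = 1 + j10 → |·| ≈ 10.05, ∠ ≈ 84.29°
pole (1 + j10000·0.2) = 1 + j2000 → |·| ≈ 2000, ∠ ≈ 89.97°
∠T = (84.29°) − (89.97°) = -5.68°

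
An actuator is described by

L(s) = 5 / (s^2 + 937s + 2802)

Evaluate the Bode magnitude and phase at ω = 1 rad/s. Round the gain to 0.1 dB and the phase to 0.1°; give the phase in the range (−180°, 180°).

Substitute s = j1:
Numerator: 5 = 5 + j0
Denominator: (j1)^2 + 937(j1) + 2802 = 2801 + j937
|N| = √(5² + 0²) ≈ 5, ∠N ≈ 0.00°
|D| = √(2801² + 937²) ≈ 2953.6, ∠D ≈ 18.50°
|L| = 5 / 2953.6 ≈ 0.0016928
Gain = 20 log₁₀(0.0016928) ≈ -55.43 dB
∠L = 0.00° − 18.50° = -18.50°

-55.4 dB, -18.5°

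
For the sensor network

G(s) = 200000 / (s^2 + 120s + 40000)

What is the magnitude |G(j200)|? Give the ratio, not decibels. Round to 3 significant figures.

At s = jω = j200:
quadratic: (j200)² + 120·j200 + 40000 = 0 + j24000 → |·| ≈ 24000, ∠ ≈ 90.00°
|G| = 200000 / 24000 ≈ 8.3333

8.33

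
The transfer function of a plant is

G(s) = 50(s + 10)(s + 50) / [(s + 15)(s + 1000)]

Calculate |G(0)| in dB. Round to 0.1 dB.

4.4 dB

G(0) = 50·10·50 / (15·1000) ≈ 1.6667
20 log₁₀(1.6667) ≈ 4.44 dB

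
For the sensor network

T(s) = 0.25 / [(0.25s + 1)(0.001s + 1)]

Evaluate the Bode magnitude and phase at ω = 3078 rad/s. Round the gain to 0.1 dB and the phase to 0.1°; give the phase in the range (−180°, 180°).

-80.0 dB, -161.9°

At ω = 3078 rad/s:
pole (1 + j3078·0.25) = 1 + j769.5 → |·| ≈ 769.5, ∠ ≈ 89.93°
pole (1 + j3078·0.001) = 1 + j3.078 → |·| ≈ 3.2364, ∠ ≈ 72.00°
|T| = 0.25 · 1 / (769.5 · 3.2364) ≈ 0.00010039
Gain = 20 log₁₀(0.00010039) ≈ -79.97 dB
∠T = (0°) − (89.93° + 72.00°) = -161.93°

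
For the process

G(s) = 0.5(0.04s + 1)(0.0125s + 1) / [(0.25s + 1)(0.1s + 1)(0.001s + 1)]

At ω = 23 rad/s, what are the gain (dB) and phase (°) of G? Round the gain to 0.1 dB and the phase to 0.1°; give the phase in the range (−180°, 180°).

-26.3 dB, -89.3°

At ω = 23 rad/s:
zero (1 + j23·0.04) = 1 + j0.92 → |·| ≈ 1.3588, ∠ ≈ 42.61°
zero (1 + j23·0.0125) = 1 + j0.2875 → |·| ≈ 1.0405, ∠ ≈ 16.04°
pole (1 + j23·0.25) = 1 + j5.75 → |·| ≈ 5.8363, ∠ ≈ 80.13°
pole (1 + j23·0.1) = 1 + j2.3 → |·| ≈ 2.508, ∠ ≈ 66.50°
pole (1 + j23·0.001) = 1 + j0.023 → |·| ≈ 1.0003, ∠ ≈ 1.32°
|G| = 0.5 · 1.3588 · 1.0405 / (5.8363 · 2.508 · 1.0003) ≈ 0.048281
Gain = 20 log₁₀(0.048281) ≈ -26.32 dB
∠G = (42.61° + 16.04°) − (80.13° + 66.50° + 1.32°) = -89.30°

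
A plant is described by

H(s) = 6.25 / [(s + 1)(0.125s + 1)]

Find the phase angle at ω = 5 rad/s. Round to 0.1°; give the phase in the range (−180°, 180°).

At ω = 5 rad/s:
pole (1 + j5·1) = 1 + j5 → |·| ≈ 5.099, ∠ ≈ 78.69°
pole (1 + j5·0.125) = 1 + j0.625 → |·| ≈ 1.1792, ∠ ≈ 32.01°
∠H = (0°) − (78.69° + 32.01°) = -110.70°

-110.7°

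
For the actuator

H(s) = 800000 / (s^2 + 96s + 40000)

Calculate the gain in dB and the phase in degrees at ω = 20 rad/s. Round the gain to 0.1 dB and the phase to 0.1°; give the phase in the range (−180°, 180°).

At s = jω = j20:
quadratic: (j20)² + 96·j20 + 40000 = 39600 + j1920 → |·| ≈ 39647, ∠ ≈ 2.78°
|H| = 800000 / 39647 ≈ 20.178
Gain = 20 log₁₀(20.178) ≈ 26.10 dB
∠H = 0.00° − 2.78° = -2.78°

26.1 dB, -2.8°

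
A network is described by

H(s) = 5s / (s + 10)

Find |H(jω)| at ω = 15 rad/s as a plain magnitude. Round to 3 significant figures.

At s = jω = j15:
zero at origin: s = j15 → |·| = 15, ∠ = 90.00°
pole (s+10): 10 + j15 → |·| = √(10²+15²) = √325 ≈ 18.028, ∠ = arctan(15/10) ≈ 56.31°
|H| = 5 · 15 / 18.028 ≈ 4.1602

4.16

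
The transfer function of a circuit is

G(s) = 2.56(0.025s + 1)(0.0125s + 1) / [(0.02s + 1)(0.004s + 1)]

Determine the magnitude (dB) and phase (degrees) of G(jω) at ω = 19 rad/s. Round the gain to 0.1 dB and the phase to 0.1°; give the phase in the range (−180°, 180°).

8.7 dB, 13.6°

At ω = 19 rad/s:
zero (1 + j19·0.025) = 1 + j0.475 → |·| ≈ 1.1071, ∠ ≈ 25.41°
zero (1 + j19·0.0125) = 1 + j0.2375 → |·| ≈ 1.0278, ∠ ≈ 13.36°
pole (1 + j19·0.02) = 1 + j0.38 → |·| ≈ 1.0698, ∠ ≈ 20.81°
pole (1 + j19·0.004) = 1 + j0.076 → |·| ≈ 1.0029, ∠ ≈ 4.35°
|G| = 2.56 · 1.1071 · 1.0278 / (1.0698 · 1.0029) ≈ 2.715
Gain = 20 log₁₀(2.715) ≈ 8.68 dB
∠G = (25.41° + 13.36°) − (20.81° + 4.35°) = 13.61°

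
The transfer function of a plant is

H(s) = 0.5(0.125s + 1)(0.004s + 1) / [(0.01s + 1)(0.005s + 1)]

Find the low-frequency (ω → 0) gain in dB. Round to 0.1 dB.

H(0) = 0.5 · 1 / 1 = 0.5
20 log₁₀(0.5) ≈ -6.02 dB

-6.0 dB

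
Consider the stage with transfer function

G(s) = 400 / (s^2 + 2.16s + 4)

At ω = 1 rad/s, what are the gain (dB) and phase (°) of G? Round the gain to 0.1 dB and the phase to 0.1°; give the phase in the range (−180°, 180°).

40.7 dB, -35.8°

At s = jω = j1:
quadratic: (j1)² + 2.16·j1 + 4 = 3 + j2.16 → |·| ≈ 3.6967, ∠ ≈ 35.75°
|G| = 400 / 3.6967 ≈ 108.2
Gain = 20 log₁₀(108.2) ≈ 40.68 dB
∠G = 0.00° − 35.75° = -35.75°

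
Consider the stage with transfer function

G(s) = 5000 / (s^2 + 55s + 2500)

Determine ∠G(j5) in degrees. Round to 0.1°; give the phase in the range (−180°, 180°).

At s = jω = j5:
quadratic: (j5)² + 55·j5 + 2500 = 2475 + j275 → |·| ≈ 2490.2, ∠ ≈ 6.34°
∠G = 0.00° − 6.34° = -6.34°

-6.3°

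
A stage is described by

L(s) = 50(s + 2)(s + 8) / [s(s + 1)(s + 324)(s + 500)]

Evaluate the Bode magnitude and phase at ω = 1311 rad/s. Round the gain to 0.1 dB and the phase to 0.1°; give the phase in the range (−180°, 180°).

At s = jω = j1311:
zero (s+2): 2 + j1311 → |·| = √(2²+1311²) = √1718725 ≈ 1311, ∠ = arctan(1311/2) ≈ 89.91°
zero (s+8): 8 + j1311 → |·| = √(8²+1311²) = √1718785 ≈ 1311, ∠ = arctan(1311/8) ≈ 89.65°
pole (s+1): 1 + j1311 → |·| = √(1²+1311²) = √1718722 ≈ 1311, ∠ = arctan(1311/1) ≈ 89.96°
pole (s+324): 324 + j1311 → |·| = √(324²+1311²) = √1823697 ≈ 1350.4, ∠ = arctan(1311/324) ≈ 76.12°
pole (s+500): 500 + j1311 → |·| = √(500²+1311²) = √1968721 ≈ 1403.1, ∠ = arctan(1311/500) ≈ 69.12°
pole at origin: |s| = 1311, ∠ = 90.00° (in denominator)
|L| = 50 · 1.7187e+06 / 3.2565e+12 ≈ 2.6389e-05
Gain = 20 log₁₀(2.6389e-05) ≈ -91.57 dB
∠L = 179.56° − 325.20° = -145.64°

-91.6 dB, -145.6°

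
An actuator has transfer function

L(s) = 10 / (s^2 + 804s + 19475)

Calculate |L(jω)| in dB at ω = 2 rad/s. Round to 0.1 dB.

-65.8 dB

Substitute s = j2:
Numerator: 10 = 10 + j0
Denominator: (j2)^2 + 804(j2) + 19475 = 19471 + j1608
|N| = √(10² + 0²) ≈ 10, ∠N ≈ 0.00°
|D| = √(19471² + 1608²) ≈ 19537, ∠D ≈ 4.72°
|L| = 10 / 19537 ≈ 0.00051185
Gain = 20 log₁₀(0.00051185) ≈ -65.82 dB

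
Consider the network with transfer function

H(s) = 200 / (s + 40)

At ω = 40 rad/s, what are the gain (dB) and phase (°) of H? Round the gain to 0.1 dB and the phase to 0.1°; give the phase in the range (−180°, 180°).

At s = jω = j40:
pole (s+40): 40 + j40 → |·| = √(40²+40²) = √3200 ≈ 56.569, ∠ = arctan(40/40) ≈ 45.00°
|H| = 200 / 56.569 ≈ 3.5355
Gain = 20 log₁₀(3.5355) ≈ 10.97 dB
∠H = 0.00° − 45.00° = -45.00°

11.0 dB, -45.0°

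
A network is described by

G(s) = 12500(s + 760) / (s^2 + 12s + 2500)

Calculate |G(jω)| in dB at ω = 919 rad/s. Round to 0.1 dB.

25.0 dB

At s = jω = j919:
zero (s+760): 760 + j919 → |·| = √(760²+919²) = √1422161 ≈ 1192.5, ∠ = arctan(919/760) ≈ 50.41°
quadratic: (j919)² + 12·j919 + 2500 = -842061 + j11028 → |·| ≈ 8.4213e+05, ∠ ≈ 179.25°
|G| = 12500 · 1192.5 / 8.4213e+05 ≈ 17.701
Gain = 20 log₁₀(17.701) ≈ 24.96 dB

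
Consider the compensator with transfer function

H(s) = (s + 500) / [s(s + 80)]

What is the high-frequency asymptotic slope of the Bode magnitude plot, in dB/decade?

Each pole contributes −20 dB/decade at high frequency; each zero contributes +20 dB/decade.
Net: 1 zero(s) − 2 pole(s) → -20 dB/decade.

-20 dB/decade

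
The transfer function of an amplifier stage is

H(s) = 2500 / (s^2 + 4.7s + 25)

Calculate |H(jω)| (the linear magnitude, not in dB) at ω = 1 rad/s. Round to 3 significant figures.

At s = jω = j1:
quadratic: (j1)² + 4.7·j1 + 25 = 24 + j4.7 → |·| ≈ 24.456, ∠ ≈ 11.08°
|H| = 2500 / 24.456 ≈ 102.22

102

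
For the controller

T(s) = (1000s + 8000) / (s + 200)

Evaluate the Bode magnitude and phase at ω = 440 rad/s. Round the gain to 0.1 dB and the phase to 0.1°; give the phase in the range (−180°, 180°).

59.2 dB, 23.4°

Substitute s = j440:
Numerator: 1000(j440) + 8000 = 8000 + j440000
Denominator: (j440) + 200 = 200 + j440
|N| = √(8000² + 440000²) ≈ 4.4007e+05, ∠N ≈ 88.96°
|D| = √(200² + 440²) ≈ 483.32, ∠D ≈ 65.56°
|T| = 4.4007e+05 / 483.32 ≈ 910.51
Gain = 20 log₁₀(910.51) ≈ 59.19 dB
∠T = 88.96° − 65.56° = 23.40°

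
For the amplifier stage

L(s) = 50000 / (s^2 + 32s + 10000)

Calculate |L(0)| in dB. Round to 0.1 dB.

L(0) = 50000 / 10000 = 5
20 log₁₀(5) ≈ 13.98 dB

14.0 dB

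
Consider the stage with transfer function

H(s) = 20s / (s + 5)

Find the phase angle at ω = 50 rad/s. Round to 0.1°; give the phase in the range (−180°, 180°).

At s = jω = j50:
zero at origin: s = j50 → |·| = 50, ∠ = 90.00°
pole (s+5): 5 + j50 → |·| = √(5²+50²) = √2525 ≈ 50.249, ∠ = arctan(50/5) ≈ 84.29°
∠H = 90.00° − 84.29° = 5.71°

5.7°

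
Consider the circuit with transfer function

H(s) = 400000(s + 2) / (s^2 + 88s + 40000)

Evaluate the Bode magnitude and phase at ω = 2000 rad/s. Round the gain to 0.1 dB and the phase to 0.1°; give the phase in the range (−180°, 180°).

At s = jω = j2000:
zero (s+2): 2 + j2000 → |·| = √(2²+2000²) = √4000004 ≈ 2000, ∠ = arctan(2000/2) ≈ 89.94°
quadratic: (j2000)² + 88·j2000 + 40000 = -3960000 + j176000 → |·| ≈ 3.9639e+06, ∠ ≈ 177.46°
|H| = 400000 · 2000 / 3.9639e+06 ≈ 201.82
Gain = 20 log₁₀(201.82) ≈ 46.10 dB
∠H = 89.94° − 177.46° = -87.52°

46.1 dB, -87.5°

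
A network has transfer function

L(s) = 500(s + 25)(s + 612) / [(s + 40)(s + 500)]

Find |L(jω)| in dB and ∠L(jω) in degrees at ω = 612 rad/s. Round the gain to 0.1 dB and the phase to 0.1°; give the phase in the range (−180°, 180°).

At s = jω = j612:
zero (s+25): 25 + j612 → |·| = √(25²+612²) = √375169 ≈ 612.51, ∠ = arctan(612/25) ≈ 87.66°
zero (s+612): 612 + j612 → |·| = √(612²+612²) = √749088 ≈ 865.5, ∠ = arctan(612/612) ≈ 45.00°
pole (s+40): 40 + j612 → |·| = √(40²+612²) = √376144 ≈ 613.31, ∠ = arctan(612/40) ≈ 86.26°
pole (s+500): 500 + j612 → |·| = √(500²+612²) = √624544 ≈ 790.28, ∠ = arctan(612/500) ≈ 50.75°
|L| = 500 · 5.3013e+05 / 4.8469e+05 ≈ 546.88
Gain = 20 log₁₀(546.88) ≈ 54.76 dB
∠L = 132.66° − 137.01° = -4.35°

54.8 dB, -4.4°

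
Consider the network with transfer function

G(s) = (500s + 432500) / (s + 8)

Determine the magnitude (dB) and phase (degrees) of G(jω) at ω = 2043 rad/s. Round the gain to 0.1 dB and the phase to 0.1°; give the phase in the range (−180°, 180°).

54.7 dB, -22.7°

Substitute s = j2043:
Numerator: 500(j2043) + 432500 = 432500 + j1021500
Denominator: (j2043) + 8 = 8 + j2043
|N| = √(432500² + 1021500²) ≈ 1.1093e+06, ∠N ≈ 67.05°
|D| = √(8² + 2043²) ≈ 2043, ∠D ≈ 89.78°
|G| = 1.1093e+06 / 2043 ≈ 542.98
Gain = 20 log₁₀(542.98) ≈ 54.70 dB
∠G = 67.05° − 89.78° = -22.73°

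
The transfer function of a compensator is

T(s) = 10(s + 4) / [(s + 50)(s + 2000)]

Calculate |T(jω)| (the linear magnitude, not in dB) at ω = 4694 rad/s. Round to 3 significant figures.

At s = jω = j4694:
zero (s+4): 4 + j4694 → |·| = √(4²+4694²) = √22033652 ≈ 4694, ∠ = arctan(4694/4) ≈ 89.95°
pole (s+50): 50 + j4694 → |·| = √(50²+4694²) = √22036136 ≈ 4694.3, ∠ = arctan(4694/50) ≈ 89.39°
pole (s+2000): 2000 + j4694 → |·| = √(2000²+4694²) = √26033636 ≈ 5102.3, ∠ = arctan(4694/2000) ≈ 66.92°
|T| = 10 · 4694 / 2.3952e+07 ≈ 0.0019598

0.00196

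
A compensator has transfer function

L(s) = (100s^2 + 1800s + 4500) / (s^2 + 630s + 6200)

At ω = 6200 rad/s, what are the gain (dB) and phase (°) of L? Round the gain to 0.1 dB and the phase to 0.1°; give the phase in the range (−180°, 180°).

Substitute s = j6200:
Numerator: 100(j6200)^2 + 1800(j6200) + 4500 = -3843995500 + j11160000
Denominator: (j6200)^2 + 630(j6200) + 6200 = -38433800 + j3906000
|N| = √(3843995500² + 11160000²) ≈ 3.844e+09, ∠N ≈ 179.83°
|D| = √(38433800² + 3906000²) ≈ 3.8632e+07, ∠D ≈ 174.20°
|L| = 3.844e+09 / 3.8632e+07 ≈ 99.503
Gain = 20 log₁₀(99.503) ≈ 39.96 dB
∠L = 179.83° − 174.20° = 5.63°

40.0 dB, 5.6°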